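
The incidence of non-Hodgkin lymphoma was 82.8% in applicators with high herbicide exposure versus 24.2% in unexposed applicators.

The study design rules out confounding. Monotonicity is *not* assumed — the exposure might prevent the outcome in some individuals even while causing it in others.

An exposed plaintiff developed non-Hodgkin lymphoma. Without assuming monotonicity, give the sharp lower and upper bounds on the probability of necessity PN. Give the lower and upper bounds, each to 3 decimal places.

p₁ = 0.828, p₀ = 0.242.
Under exogeneity alone the bounds on PN are max{0,(p₁−p₀)/p₁} ≤ PN ≤ min{1,(1−p₀)/p₁}.
  lower = (p₁ − p₀)/p₁ = 0.586 / 0.828 ≈ 0.7077
  upper = min{1, (1 − p₀)/p₁} = 0.758 / 0.828 ≈ 0.9155

0.708 ≤ PN ≤ 0.915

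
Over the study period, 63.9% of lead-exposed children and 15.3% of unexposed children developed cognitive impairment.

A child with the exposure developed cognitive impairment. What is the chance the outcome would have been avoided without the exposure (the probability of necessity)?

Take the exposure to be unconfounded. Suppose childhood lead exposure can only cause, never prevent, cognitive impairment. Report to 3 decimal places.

PN ≈ 0.761

p₁ = 0.639, p₀ = 0.153.
Under exogeneity and monotonicity, PN = (p₁ − p₀) / p₁.
PN = (0.639 − 0.153) / 0.639 = 0.486 / 0.639 ≈ 0.7606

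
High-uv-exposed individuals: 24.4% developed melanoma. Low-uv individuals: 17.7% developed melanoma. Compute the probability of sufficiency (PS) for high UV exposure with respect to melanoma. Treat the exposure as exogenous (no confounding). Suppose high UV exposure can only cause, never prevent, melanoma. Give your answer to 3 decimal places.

p₁ = 0.244, p₀ = 0.177.
Under exogeneity and monotonicity, PS = (p₁ − p₀) / (1 − p₀).
PS = (0.244 − 0.177) / (1 − 0.177) = 0.067 / 0.823 ≈ 0.0814

PS ≈ 0.081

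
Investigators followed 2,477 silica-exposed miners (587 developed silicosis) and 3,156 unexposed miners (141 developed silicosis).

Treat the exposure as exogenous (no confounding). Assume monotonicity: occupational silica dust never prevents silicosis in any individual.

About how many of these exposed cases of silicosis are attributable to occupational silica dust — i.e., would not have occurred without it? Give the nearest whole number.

p₁ = P(outcome | exposed) = 587/2477 = 0.23698
p₀ = P(outcome | unexposed) = 141/3156 = 0.044677
PN = (p₁ − p₀)/p₁ = (0.23698 − 0.044677) / 0.23698 ≈ 0.81147.
Attributable cases ≈ PN × (exposed cases) = 0.81147 × 587 ≈ 476.34.

about 476 cases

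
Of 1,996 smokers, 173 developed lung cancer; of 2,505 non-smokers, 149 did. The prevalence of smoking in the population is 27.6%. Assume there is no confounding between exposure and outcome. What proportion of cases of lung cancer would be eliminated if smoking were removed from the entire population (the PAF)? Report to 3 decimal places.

PAF ≈ 0.112

p₁ = P(outcome | exposed) = 173/1996 = 0.086673
p₀ = P(outcome | unexposed) = 149/2505 = 0.059481
Overall risk P(Y=1) = π·p₁ + (1−π)·p₀ = 0.276×0.086673 + 0.724×0.059481 = 0.066986.
Under exogeneity, PAF = [P(Y=1) − p₀] / P(Y=1).
PAF = (0.066986 − 0.059481) / 0.066986 ≈ 0.1120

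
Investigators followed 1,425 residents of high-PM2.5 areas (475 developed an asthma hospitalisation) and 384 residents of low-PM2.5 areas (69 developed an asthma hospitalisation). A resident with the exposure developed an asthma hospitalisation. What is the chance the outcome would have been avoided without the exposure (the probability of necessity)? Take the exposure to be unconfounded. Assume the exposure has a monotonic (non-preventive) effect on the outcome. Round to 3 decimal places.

p₁ = P(outcome | exposed) = 475/1425 = 0.33333
p₀ = P(outcome | unexposed) = 69/384 = 0.17969
Under exogeneity and monotonicity, PN = (p₁ − p₀) / p₁.
PN = (0.33333 − 0.17969) / 0.33333 = 0.15365 / 0.33333 ≈ 0.4609

PN ≈ 0.461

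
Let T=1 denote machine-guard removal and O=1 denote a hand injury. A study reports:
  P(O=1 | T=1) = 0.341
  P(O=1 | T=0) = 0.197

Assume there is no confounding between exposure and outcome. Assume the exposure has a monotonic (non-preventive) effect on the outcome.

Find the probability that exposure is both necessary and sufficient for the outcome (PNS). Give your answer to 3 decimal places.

Let p₁ = 0.341, p₀ = 0.197.
Under exogeneity and monotonicity, PNS = p₁ − p₀.
PNS = 0.341 − 0.197 = 0.144

PNS ≈ 0.144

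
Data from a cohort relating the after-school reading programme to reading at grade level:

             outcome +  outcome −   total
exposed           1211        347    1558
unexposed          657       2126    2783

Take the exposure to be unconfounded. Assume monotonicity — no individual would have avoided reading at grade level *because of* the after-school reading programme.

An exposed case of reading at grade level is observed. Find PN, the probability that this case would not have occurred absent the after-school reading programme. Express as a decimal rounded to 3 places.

p₁ = P(outcome | exposed) = 1211/1558 = 0.77728
p₀ = P(outcome | unexposed) = 657/2783 = 0.23608
Under exogeneity and monotonicity, PN = (p₁ − p₀) / p₁.
PN = (0.77728 − 0.23608) / 0.77728 = 0.5412 / 0.77728 ≈ 0.6963

PN ≈ 0.696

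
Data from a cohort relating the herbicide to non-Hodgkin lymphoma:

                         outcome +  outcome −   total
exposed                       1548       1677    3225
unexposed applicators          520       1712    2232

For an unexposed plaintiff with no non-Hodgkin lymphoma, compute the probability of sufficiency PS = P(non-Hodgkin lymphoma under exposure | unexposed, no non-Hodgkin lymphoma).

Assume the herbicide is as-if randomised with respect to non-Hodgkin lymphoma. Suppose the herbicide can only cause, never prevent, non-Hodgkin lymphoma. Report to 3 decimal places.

p₁ = P(outcome | exposed) = 1548/3225 = 0.48
p₀ = P(outcome | unexposed) = 520/2232 = 0.23297
Under exogeneity and monotonicity, PS = (p₁ − p₀)/(1 − p₀).
PS = (0.48 − 0.23297) / 0.76703 ≈ 0.3221

PS ≈ 0.322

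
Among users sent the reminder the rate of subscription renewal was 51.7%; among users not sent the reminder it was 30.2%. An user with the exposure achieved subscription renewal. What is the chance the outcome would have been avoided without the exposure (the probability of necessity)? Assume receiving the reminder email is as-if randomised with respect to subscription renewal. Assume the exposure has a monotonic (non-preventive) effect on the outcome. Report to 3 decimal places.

p₁ = 0.517, p₀ = 0.302.
Under exogeneity and monotonicity, PN = (p₁ − p₀) / p₁.
PN = (0.517 − 0.302) / 0.517 = 0.215 / 0.517 ≈ 0.4159

PN ≈ 0.416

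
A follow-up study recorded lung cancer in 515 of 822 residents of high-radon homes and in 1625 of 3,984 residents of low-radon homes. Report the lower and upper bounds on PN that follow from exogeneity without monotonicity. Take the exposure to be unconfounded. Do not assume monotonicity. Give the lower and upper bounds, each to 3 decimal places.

p₁ = P(outcome | exposed) = 515/822 = 0.62652
p₀ = P(outcome | unexposed) = 1625/3984 = 0.40788
Under exogeneity alone the bounds on PN are max{0,(p₁−p₀)/p₁} ≤ PN ≤ min{1,(1−p₀)/p₁}.
  lower = (p₁ − p₀)/p₁ = 0.21864 / 0.62652 ≈ 0.3490
  upper = min{1, (1 − p₀)/p₁} = 0.59212 / 0.62652 ≈ 0.9451

0.349 ≤ PN ≤ 0.945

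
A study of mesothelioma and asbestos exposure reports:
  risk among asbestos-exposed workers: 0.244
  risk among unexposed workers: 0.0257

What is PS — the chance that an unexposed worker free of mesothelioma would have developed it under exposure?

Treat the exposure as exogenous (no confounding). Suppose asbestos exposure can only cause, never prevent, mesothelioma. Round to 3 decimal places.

PS ≈ 0.224

Let p₁ = 0.244, p₀ = 0.0257.
Under exogeneity and monotonicity, PS = (p₁ − p₀) / (1 − p₀).
PS = (0.244 − 0.0257) / (1 − 0.0257) = 0.2183 / 0.9743 ≈ 0.2241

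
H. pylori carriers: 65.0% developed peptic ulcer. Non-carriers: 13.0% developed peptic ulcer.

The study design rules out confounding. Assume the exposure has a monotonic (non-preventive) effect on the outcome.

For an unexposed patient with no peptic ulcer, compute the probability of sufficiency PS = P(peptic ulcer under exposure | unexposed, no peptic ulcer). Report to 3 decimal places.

PS ≈ 0.598

p₁ = 0.65, p₀ = 0.13.
Under exogeneity and monotonicity, PS = (p₁ − p₀) / (1 − p₀).
PS = (0.65 − 0.13) / (1 − 0.13) = 0.52 / 0.87 ≈ 0.5977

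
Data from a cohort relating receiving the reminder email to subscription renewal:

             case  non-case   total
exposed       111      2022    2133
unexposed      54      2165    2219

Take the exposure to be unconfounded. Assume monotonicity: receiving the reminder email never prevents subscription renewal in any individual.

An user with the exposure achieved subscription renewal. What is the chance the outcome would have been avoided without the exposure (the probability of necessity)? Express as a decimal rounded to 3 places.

PN ≈ 0.532

p₁ = P(outcome | exposed) = 111/2133 = 0.052039
p₀ = P(outcome | unexposed) = 54/2219 = 0.024335
Under exogeneity and monotonicity, PN = (p₁ − p₀) / p₁.
PN = (0.052039 − 0.024335) / 0.052039 = 0.027704 / 0.052039 ≈ 0.5324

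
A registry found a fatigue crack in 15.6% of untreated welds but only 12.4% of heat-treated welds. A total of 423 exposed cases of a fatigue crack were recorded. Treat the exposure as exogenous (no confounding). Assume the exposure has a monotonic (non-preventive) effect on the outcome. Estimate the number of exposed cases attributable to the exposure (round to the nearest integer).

p₁ = 0.156, p₀ = 0.124.
PN = (p₁ − p₀)/p₁ = (0.156 − 0.124) / 0.156 ≈ 0.20513.
Attributable cases ≈ PN × (exposed cases) = 0.20513 × 423 ≈ 86.77.

about 87 cases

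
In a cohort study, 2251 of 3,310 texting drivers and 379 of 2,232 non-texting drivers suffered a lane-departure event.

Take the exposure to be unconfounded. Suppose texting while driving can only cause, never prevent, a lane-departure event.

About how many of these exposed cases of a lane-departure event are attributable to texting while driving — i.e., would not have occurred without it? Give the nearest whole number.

about 1689 cases

p₁ = P(outcome | exposed) = 2251/3310 = 0.68006
p₀ = P(outcome | unexposed) = 379/2232 = 0.1698
PN = (p₁ − p₀)/p₁ = (0.68006 − 0.1698) / 0.68006 ≈ 0.75031.
Attributable cases ≈ PN × (exposed cases) = 0.75031 × 2251 ≈ 1688.95.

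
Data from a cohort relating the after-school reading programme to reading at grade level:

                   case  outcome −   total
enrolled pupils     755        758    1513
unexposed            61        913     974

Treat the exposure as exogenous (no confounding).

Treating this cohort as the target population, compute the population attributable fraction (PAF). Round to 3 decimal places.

PAF ≈ 0.809

p₁ = P(outcome | exposed) = 755/1513 = 0.49901
p₀ = P(outcome | unexposed) = 61/974 = 0.062628
Exposure prevalence π = 1513/2487 = 0.60836; overall risk P(Y=1) = 0.32811.
Under exogeneity, PAF = [P(Y=1) − p₀]/P(Y=1).
PAF = (0.32811 − 0.062628) / 0.32811 ≈ 0.8091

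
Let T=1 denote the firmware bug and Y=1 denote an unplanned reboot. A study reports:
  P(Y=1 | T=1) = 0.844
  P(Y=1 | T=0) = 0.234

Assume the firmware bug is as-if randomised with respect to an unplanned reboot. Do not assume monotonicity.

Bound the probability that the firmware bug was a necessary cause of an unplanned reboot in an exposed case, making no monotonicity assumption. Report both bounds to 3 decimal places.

0.723 ≤ PN ≤ 0.908

Let p₁ = 0.844, p₀ = 0.234.
Under exogeneity alone the bounds on PN are max{0,(p₁−p₀)/p₁} ≤ PN ≤ min{1,(1−p₀)/p₁}.
  lower = (p₁ − p₀)/p₁ = 0.61 / 0.844 ≈ 0.7227
  upper = min{1, (1 − p₀)/p₁} = 0.766 / 0.844 ≈ 0.9076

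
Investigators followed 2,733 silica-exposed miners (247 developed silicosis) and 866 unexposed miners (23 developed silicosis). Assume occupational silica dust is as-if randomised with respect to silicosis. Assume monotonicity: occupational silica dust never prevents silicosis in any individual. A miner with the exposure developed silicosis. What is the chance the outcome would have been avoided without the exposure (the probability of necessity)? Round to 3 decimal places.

p₁ = P(outcome | exposed) = 247/2733 = 0.090377
p₀ = P(outcome | unexposed) = 23/866 = 0.026559
Under exogeneity and monotonicity, PN = (p₁ − p₀) / p₁.
PN = (0.090377 − 0.026559) / 0.090377 = 0.063818 / 0.090377 ≈ 0.7061

PN ≈ 0.706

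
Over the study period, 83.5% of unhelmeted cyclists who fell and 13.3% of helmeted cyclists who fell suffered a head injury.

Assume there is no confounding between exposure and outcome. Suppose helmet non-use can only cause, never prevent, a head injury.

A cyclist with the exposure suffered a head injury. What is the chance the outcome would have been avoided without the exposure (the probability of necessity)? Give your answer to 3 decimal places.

p₁ = 0.835, p₀ = 0.133.
Under exogeneity and monotonicity, PN = (p₁ − p₀) / p₁.
PN = (0.835 − 0.133) / 0.835 = 0.702 / 0.835 ≈ 0.8407

PN ≈ 0.841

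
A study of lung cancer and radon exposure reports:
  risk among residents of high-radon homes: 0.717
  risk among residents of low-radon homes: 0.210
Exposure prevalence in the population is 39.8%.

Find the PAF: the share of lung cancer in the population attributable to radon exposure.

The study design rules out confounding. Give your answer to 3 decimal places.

Let p₁ = 0.717, p₀ = 0.21.
Overall risk P(Y=1) = π·p₁ + (1−π)·p₀ = 0.398×0.717 + 0.602×0.21 = 0.41179.
Under exogeneity, PAF = [P(Y=1) − p₀] / P(Y=1).
PAF = (0.41179 − 0.21) / 0.41179 ≈ 0.4900

PAF ≈ 0.490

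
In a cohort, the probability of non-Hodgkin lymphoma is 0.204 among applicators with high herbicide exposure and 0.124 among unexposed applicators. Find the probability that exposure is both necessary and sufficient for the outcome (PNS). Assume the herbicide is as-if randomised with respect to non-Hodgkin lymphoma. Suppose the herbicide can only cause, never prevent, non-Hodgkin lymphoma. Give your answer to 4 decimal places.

Let p₁ = 0.204, p₀ = 0.124.
Under exogeneity and monotonicity, PNS = p₁ − p₀.
PNS = 0.204 − 0.124 = 0.08

PNS ≈ 0.0800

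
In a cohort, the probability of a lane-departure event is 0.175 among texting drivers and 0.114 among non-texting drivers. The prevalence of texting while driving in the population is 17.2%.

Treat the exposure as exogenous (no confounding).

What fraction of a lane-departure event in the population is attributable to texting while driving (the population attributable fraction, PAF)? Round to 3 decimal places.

PAF ≈ 0.084

Let p₁ = 0.175, p₀ = 0.114.
Overall risk P(Y=1) = π·p₁ + (1−π)·p₀ = 0.172×0.175 + 0.828×0.114 = 0.12449.
Under exogeneity, PAF = [P(Y=1) − p₀] / P(Y=1).
PAF = (0.12449 − 0.114) / 0.12449 ≈ 0.0843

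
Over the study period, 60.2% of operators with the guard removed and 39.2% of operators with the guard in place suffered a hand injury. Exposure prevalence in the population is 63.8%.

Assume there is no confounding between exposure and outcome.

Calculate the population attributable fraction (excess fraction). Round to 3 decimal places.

PAF ≈ 0.255

p₁ = 0.602, p₀ = 0.392.
Overall risk P(Y=1) = π·p₁ + (1−π)·p₀ = 0.638×0.602 + 0.362×0.392 = 0.52598.
Under exogeneity, PAF = [P(Y=1) − p₀] / P(Y=1).
PAF = (0.52598 − 0.392) / 0.52598 ≈ 0.2547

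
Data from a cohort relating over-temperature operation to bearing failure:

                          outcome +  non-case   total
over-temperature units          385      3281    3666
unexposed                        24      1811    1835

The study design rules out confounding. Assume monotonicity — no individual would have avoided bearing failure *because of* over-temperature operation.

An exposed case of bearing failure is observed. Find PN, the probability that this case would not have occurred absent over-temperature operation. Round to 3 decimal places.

p₁ = P(outcome | exposed) = 385/3666 = 0.10502
p₀ = P(outcome | unexposed) = 24/1835 = 0.013079
Under exogeneity and monotonicity, PN = (p₁ − p₀) / p₁.
PN = (0.10502 − 0.013079) / 0.10502 = 0.09194 / 0.10502 ≈ 0.8755

PN ≈ 0.875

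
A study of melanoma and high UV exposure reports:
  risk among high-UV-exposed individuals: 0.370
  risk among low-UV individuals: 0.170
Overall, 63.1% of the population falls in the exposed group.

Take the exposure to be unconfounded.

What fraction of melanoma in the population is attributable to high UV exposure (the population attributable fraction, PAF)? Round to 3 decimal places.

PAF ≈ 0.426

Let p₁ = 0.37, p₀ = 0.17.
Overall risk P(Y=1) = π·p₁ + (1−π)·p₀ = 0.631×0.37 + 0.369×0.17 = 0.2962.
Under exogeneity, PAF = [P(Y=1) − p₀] / P(Y=1).
PAF = (0.2962 − 0.17) / 0.2962 ≈ 0.4261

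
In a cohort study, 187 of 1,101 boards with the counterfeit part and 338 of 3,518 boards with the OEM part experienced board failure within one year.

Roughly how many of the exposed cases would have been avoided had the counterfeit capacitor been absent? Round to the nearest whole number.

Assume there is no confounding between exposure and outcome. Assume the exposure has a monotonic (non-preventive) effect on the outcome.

p₁ = P(outcome | exposed) = 187/1101 = 0.16985
p₀ = P(outcome | unexposed) = 338/3518 = 0.096077
PN = (p₁ − p₀)/p₁ = (0.16985 − 0.096077) / 0.16985 ≈ 0.43433.
Attributable cases ≈ PN × (exposed cases) = 0.43433 × 187 ≈ 81.22.

about 81 cases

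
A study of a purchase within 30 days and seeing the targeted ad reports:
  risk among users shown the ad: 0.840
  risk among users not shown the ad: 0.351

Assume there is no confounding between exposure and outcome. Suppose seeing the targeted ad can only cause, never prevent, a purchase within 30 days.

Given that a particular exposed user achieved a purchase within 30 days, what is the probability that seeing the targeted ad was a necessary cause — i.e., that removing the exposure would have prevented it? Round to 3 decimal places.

Let p₁ = 0.84, p₀ = 0.351.
Under exogeneity and monotonicity, PN = (p₁ − p₀) / p₁.
PN = (0.84 − 0.351) / 0.84 = 0.489 / 0.84 ≈ 0.5821

PN ≈ 0.582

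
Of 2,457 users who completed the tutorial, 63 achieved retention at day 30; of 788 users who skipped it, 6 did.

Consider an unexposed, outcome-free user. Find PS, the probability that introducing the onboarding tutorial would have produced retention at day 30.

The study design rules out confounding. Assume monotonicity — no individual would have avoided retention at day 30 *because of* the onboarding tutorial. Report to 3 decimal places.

p₁ = P(outcome | exposed) = 63/2457 = 0.025641
p₀ = P(outcome | unexposed) = 6/788 = 0.0076142
Under exogeneity and monotonicity, PS = (p₁ − p₀) / (1 − p₀).
PS = (0.025641 − 0.0076142) / (1 − 0.0076142) = 0.018027 / 0.99239 ≈ 0.0182

PS ≈ 0.018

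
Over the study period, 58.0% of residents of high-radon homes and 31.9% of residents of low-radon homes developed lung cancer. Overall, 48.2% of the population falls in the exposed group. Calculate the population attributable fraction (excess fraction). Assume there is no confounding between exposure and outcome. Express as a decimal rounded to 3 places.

p₁ = 0.58, p₀ = 0.319.
Overall risk P(Y=1) = π·p₁ + (1−π)·p₀ = 0.482×0.58 + 0.518×0.319 = 0.4448.
Under exogeneity, PAF = [P(Y=1) − p₀] / P(Y=1).
PAF = (0.4448 − 0.319) / 0.4448 ≈ 0.2828

PAF ≈ 0.283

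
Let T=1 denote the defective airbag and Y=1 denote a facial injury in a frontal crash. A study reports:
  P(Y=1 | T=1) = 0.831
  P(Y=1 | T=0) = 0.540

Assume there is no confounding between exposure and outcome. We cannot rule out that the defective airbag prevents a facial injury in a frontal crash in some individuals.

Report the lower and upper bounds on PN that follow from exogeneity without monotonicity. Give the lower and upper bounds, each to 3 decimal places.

0.350 ≤ PN ≤ 0.554

Let p₁ = 0.831, p₀ = 0.54.
Under exogeneity alone the bounds on PN are max{0,(p₁−p₀)/p₁} ≤ PN ≤ min{1,(1−p₀)/p₁}.
  lower = (p₁ − p₀)/p₁ = 0.291 / 0.831 ≈ 0.3502
  upper = min{1, (1 − p₀)/p₁} = 0.46 / 0.831 ≈ 0.5535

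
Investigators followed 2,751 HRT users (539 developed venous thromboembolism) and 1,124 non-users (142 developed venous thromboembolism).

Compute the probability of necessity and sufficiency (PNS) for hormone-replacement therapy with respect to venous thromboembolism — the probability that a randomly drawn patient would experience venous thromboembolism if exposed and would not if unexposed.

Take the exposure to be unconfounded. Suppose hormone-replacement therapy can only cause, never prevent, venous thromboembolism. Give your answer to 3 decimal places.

p₁ = P(outcome | exposed) = 539/2751 = 0.19593
p₀ = P(outcome | unexposed) = 142/1124 = 0.12633
Under exogeneity and monotonicity, PNS = p₁ − p₀.
PNS = 0.19593 − 0.12633 = 0.069594

PNS ≈ 0.070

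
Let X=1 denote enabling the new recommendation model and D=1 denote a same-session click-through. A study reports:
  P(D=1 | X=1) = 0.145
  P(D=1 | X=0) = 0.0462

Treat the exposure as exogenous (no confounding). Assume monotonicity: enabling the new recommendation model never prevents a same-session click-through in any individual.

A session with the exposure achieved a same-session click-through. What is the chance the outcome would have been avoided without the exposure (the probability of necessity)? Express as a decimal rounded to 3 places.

PN ≈ 0.681

Let p₁ = 0.145, p₀ = 0.0462.
Under exogeneity and monotonicity, PN = (p₁ − p₀) / p₁.
PN = (0.145 − 0.0462) / 0.145 = 0.0988 / 0.145 ≈ 0.6814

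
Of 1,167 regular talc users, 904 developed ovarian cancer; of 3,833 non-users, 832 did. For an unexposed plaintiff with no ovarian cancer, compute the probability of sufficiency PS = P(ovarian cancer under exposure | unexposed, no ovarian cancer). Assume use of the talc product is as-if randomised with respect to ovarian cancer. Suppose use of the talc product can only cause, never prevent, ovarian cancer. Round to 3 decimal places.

PS ≈ 0.712

p₁ = P(outcome | exposed) = 904/1167 = 0.77464
p₀ = P(outcome | unexposed) = 832/3833 = 0.21706
Under exogeneity and monotonicity, PS = (p₁ − p₀) / (1 − p₀).
PS = (0.77464 − 0.21706) / (1 − 0.21706) = 0.55757 / 0.78294 ≈ 0.7122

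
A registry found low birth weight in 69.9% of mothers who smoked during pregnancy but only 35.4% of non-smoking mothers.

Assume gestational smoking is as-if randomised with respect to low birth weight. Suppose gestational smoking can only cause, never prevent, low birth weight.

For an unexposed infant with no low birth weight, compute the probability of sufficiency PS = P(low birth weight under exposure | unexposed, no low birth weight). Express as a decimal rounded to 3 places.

PS ≈ 0.534

p₁ = 0.699, p₀ = 0.354.
Under exogeneity and monotonicity, PS = (p₁ − p₀) / (1 − p₀).
PS = (0.699 − 0.354) / (1 − 0.354) = 0.345 / 0.646 ≈ 0.5341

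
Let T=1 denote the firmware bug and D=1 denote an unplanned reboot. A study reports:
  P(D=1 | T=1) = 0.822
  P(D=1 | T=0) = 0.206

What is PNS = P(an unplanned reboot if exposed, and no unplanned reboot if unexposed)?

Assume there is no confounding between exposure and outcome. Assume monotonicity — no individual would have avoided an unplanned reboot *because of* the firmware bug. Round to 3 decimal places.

Let p₁ = 0.822, p₀ = 0.206.
Under exogeneity and monotonicity, PNS = p₁ − p₀.
PNS = 0.822 − 0.206 = 0.616

PNS ≈ 0.616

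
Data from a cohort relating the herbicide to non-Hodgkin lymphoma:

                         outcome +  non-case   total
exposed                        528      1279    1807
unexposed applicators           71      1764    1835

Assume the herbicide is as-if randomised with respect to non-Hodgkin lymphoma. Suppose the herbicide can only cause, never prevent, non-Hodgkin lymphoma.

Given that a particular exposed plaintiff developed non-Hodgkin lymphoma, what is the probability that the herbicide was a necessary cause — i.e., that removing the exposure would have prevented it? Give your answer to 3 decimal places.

p₁ = P(outcome | exposed) = 528/1807 = 0.2922
p₀ = P(outcome | unexposed) = 71/1835 = 0.038692
Under exogeneity and monotonicity, PN = (p₁ − p₀) / p₁.
PN = (0.2922 − 0.038692) / 0.2922 = 0.2535 / 0.2922 ≈ 0.8676

PN ≈ 0.868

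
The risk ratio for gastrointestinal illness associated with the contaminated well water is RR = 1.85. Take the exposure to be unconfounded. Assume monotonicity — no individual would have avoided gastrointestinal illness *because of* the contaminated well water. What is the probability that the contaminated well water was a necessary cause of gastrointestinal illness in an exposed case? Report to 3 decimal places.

Under exogeneity and monotonicity, PN = (RR − 1) / RR = 1 − 1/RR.
PN = (1.85 − 1) / 1.85 = 0.85 / 1.85 ≈ 0.4595

PN ≈ 0.459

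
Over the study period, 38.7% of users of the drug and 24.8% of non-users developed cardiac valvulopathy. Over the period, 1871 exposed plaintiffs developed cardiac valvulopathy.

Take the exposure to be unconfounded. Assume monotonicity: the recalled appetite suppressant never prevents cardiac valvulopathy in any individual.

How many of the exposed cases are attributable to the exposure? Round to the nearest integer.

about 672 cases

p₁ = 0.387, p₀ = 0.248.
PN = (p₁ − p₀)/p₁ = (0.387 − 0.248) / 0.387 ≈ 0.35917.
Attributable cases ≈ PN × (exposed cases) = 0.35917 × 1871 ≈ 672.01.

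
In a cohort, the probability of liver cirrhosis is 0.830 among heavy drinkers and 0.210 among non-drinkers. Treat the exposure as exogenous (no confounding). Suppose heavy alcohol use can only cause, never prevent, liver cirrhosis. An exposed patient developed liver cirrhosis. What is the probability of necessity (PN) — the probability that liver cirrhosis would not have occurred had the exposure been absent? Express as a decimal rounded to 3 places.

Let p₁ = 0.83, p₀ = 0.21.
Under exogeneity and monotonicity, PN = (p₁ − p₀) / p₁.
PN = (0.83 − 0.21) / 0.83 = 0.62 / 0.83 ≈ 0.7470

PN ≈ 0.747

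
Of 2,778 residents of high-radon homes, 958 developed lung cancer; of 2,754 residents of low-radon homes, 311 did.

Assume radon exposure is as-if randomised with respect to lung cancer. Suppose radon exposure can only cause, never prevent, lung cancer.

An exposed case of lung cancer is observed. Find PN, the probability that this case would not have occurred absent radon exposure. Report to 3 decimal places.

p₁ = P(outcome | exposed) = 958/2778 = 0.34485
p₀ = P(outcome | unexposed) = 311/2754 = 0.11293
Under exogeneity and monotonicity, PN = (p₁ − p₀) / p₁.
PN = (0.34485 − 0.11293) / 0.34485 = 0.23193 / 0.34485 ≈ 0.6725

PN ≈ 0.673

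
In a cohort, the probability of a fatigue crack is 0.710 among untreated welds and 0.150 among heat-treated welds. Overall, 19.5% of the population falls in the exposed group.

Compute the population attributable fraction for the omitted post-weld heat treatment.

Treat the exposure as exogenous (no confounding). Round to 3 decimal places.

Let p₁ = 0.71, p₀ = 0.15.
Overall risk P(Y=1) = π·p₁ + (1−π)·p₀ = 0.195×0.71 + 0.805×0.15 = 0.2592.
Under exogeneity, PAF = [P(Y=1) − p₀] / P(Y=1).
PAF = (0.2592 − 0.15) / 0.2592 ≈ 0.4213

PAF ≈ 0.421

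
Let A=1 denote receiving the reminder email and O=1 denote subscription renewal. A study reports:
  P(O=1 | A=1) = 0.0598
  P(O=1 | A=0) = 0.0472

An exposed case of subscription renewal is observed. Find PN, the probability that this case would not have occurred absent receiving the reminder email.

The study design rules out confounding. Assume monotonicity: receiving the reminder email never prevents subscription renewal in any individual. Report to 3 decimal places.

Let p₁ = 0.0598, p₀ = 0.0472.
Under exogeneity and monotonicity, PN = (p₁ − p₀) / p₁.
PN = (0.0598 − 0.0472) / 0.0598 = 0.0126 / 0.0598 ≈ 0.2107

PN ≈ 0.211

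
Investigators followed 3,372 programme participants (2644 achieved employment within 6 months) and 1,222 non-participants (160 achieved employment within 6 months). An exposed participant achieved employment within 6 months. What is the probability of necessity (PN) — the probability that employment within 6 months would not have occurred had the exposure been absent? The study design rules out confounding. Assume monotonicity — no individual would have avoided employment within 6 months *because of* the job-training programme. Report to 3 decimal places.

p₁ = P(outcome | exposed) = 2644/3372 = 0.7841
p₀ = P(outcome | unexposed) = 160/1222 = 0.13093
Under exogeneity and monotonicity, PN = (p₁ − p₀) / p₁.
PN = (0.7841 − 0.13093) / 0.7841 = 0.65317 / 0.7841 ≈ 0.8330

PN ≈ 0.833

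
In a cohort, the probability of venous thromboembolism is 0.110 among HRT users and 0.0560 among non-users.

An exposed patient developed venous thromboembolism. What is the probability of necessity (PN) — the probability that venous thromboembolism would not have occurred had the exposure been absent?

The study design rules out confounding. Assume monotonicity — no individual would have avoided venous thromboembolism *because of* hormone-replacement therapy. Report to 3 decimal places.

PN ≈ 0.491

Let p₁ = 0.11, p₀ = 0.056.
Under exogeneity and monotonicity, PN = (p₁ − p₀) / p₁.
PN = (0.11 − 0.056) / 0.11 = 0.054 / 0.11 ≈ 0.4909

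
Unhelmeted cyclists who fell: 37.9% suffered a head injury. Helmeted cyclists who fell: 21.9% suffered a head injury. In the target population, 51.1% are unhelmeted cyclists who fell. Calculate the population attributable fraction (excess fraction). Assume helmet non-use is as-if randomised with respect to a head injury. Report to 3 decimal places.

p₁ = 0.379, p₀ = 0.219.
Overall risk P(Y=1) = π·p₁ + (1−π)·p₀ = 0.511×0.379 + 0.489×0.219 = 0.30076.
Under exogeneity, PAF = [P(Y=1) − p₀] / P(Y=1).
PAF = (0.30076 − 0.219) / 0.30076 ≈ 0.2718

PAF ≈ 0.272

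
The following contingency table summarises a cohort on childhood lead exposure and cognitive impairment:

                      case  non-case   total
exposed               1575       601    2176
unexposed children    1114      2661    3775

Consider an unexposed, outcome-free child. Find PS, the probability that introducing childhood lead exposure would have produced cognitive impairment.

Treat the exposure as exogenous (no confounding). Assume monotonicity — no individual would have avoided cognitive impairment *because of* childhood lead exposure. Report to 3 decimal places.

PS ≈ 0.608

p₁ = P(outcome | exposed) = 1575/2176 = 0.72381
p₀ = P(outcome | unexposed) = 1114/3775 = 0.2951
Under exogeneity and monotonicity, PS = (p₁ − p₀)/(1 − p₀).
PS = (0.72381 − 0.2951) / 0.7049 ≈ 0.6082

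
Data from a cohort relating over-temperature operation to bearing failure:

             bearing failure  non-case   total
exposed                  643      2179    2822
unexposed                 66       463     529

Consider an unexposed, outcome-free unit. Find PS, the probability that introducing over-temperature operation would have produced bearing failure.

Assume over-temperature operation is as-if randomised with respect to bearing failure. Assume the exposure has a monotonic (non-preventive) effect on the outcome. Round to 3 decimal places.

p₁ = P(outcome | exposed) = 643/2822 = 0.22785
p₀ = P(outcome | unexposed) = 66/529 = 0.12476
Under exogeneity and monotonicity, PS = (p₁ − p₀) / (1 − p₀).
PS = (0.22785 − 0.12476) / (1 − 0.12476) = 0.10309 / 0.87524 ≈ 0.1178

PS ≈ 0.118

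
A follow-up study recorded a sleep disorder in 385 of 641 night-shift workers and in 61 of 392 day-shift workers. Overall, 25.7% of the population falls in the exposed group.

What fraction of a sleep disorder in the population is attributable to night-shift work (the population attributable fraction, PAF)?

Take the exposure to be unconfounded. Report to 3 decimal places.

PAF ≈ 0.424

p₁ = P(outcome | exposed) = 385/641 = 0.60062
p₀ = P(outcome | unexposed) = 61/392 = 0.15561
Overall risk P(Y=1) = π·p₁ + (1−π)·p₀ = 0.257×0.60062 + 0.743×0.15561 = 0.26998.
Under exogeneity, PAF = [P(Y=1) − p₀] / P(Y=1).
PAF = (0.26998 − 0.15561) / 0.26998 ≈ 0.4236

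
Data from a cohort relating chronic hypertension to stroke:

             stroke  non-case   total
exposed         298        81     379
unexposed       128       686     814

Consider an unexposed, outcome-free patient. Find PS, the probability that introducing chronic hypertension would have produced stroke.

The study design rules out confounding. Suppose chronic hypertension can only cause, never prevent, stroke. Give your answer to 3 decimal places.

PS ≈ 0.746

p₁ = P(outcome | exposed) = 298/379 = 0.78628
p₀ = P(outcome | unexposed) = 128/814 = 0.15725
Under exogeneity and monotonicity, PS = (p₁ − p₀) / (1 − p₀).
PS = (0.78628 − 0.15725) / (1 − 0.15725) = 0.62903 / 0.84275 ≈ 0.7464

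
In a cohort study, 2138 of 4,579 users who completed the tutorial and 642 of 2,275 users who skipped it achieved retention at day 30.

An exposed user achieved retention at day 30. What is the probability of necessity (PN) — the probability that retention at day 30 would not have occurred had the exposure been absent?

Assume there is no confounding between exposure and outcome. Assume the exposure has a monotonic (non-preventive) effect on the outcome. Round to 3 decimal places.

p₁ = P(outcome | exposed) = 2138/4579 = 0.46691
p₀ = P(outcome | unexposed) = 642/2275 = 0.2822
Under exogeneity and monotonicity, PN = (p₁ − p₀) / p₁.
PN = (0.46691 − 0.2822) / 0.46691 = 0.18472 / 0.46691 ≈ 0.3956

PN ≈ 0.396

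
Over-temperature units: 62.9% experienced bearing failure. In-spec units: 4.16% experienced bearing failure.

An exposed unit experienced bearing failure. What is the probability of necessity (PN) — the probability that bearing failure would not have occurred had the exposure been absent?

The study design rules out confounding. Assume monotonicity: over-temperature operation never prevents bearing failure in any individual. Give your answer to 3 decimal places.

p₁ = 0.629, p₀ = 0.0416.
Under exogeneity and monotonicity, PN = (p₁ − p₀) / p₁.
PN = (0.629 − 0.0416) / 0.629 = 0.5874 / 0.629 ≈ 0.9339

PN ≈ 0.934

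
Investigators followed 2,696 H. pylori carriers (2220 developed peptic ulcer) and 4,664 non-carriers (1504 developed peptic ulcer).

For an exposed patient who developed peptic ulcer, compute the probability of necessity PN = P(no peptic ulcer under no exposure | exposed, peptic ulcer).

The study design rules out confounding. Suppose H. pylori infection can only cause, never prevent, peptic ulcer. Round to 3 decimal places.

p₁ = P(outcome | exposed) = 2220/2696 = 0.82344
p₀ = P(outcome | unexposed) = 1504/4664 = 0.32247
Under exogeneity and monotonicity, PN = (p₁ − p₀) / p₁.
PN = (0.82344 − 0.32247) / 0.82344 = 0.50097 / 0.82344 ≈ 0.6084

PN ≈ 0.608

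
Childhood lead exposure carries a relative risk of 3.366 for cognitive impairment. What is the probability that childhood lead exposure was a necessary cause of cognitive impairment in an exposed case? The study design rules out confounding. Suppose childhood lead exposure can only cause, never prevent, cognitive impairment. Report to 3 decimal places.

Under exogeneity and monotonicity, PN = (RR − 1) / RR = 1 − 1/RR.
PN = (3.366 − 1) / 3.366 = 2.366 / 3.366 ≈ 0.7029

PN ≈ 0.703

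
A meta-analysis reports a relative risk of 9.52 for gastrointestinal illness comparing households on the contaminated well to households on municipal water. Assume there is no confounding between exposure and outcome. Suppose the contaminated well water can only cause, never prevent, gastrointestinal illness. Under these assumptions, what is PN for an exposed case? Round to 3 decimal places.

Under exogeneity and monotonicity, PN = (RR − 1) / RR = 1 − 1/RR.
PN = (9.52 − 1) / 9.52 = 8.52 / 9.52 ≈ 0.8950

PN ≈ 0.895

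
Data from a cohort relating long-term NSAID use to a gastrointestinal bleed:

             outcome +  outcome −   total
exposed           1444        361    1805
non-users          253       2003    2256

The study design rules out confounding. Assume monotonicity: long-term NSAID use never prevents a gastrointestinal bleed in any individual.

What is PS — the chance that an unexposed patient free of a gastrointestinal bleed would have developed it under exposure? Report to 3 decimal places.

p₁ = P(outcome | exposed) = 1444/1805 = 0.8
p₀ = P(outcome | unexposed) = 253/2256 = 0.11215
Under exogeneity and monotonicity, PS = (p₁ − p₀) / (1 − p₀).
PS = (0.8 − 0.11215) / (1 − 0.11215) = 0.68785 / 0.88785 ≈ 0.7747

PS ≈ 0.775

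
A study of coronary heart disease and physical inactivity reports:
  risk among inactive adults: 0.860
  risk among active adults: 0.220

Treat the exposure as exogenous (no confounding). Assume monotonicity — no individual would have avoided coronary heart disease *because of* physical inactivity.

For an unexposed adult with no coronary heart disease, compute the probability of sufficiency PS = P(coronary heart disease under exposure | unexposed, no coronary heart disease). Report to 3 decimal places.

PS ≈ 0.821

Let p₁ = 0.86, p₀ = 0.22.
Under exogeneity and monotonicity, PS = (p₁ − p₀) / (1 − p₀).
PS = (0.86 − 0.22) / (1 − 0.22) = 0.64 / 0.78 ≈ 0.8205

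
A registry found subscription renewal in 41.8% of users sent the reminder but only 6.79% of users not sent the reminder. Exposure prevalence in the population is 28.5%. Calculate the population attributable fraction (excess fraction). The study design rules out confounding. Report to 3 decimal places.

p₁ = 0.418, p₀ = 0.0679.
Overall risk P(Y=1) = π·p₁ + (1−π)·p₀ = 0.285×0.418 + 0.715×0.0679 = 0.16768.
Under exogeneity, PAF = [P(Y=1) − p₀] / P(Y=1).
PAF = (0.16768 − 0.0679) / 0.16768 ≈ 0.5951

PAF ≈ 0.595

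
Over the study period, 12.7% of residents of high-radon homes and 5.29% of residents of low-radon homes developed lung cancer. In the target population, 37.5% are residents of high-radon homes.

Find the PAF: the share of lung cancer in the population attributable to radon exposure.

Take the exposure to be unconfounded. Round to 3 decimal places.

PAF ≈ 0.344

p₁ = 0.127, p₀ = 0.0529.
Overall risk P(Y=1) = π·p₁ + (1−π)·p₀ = 0.375×0.127 + 0.625×0.0529 = 0.080687.
Under exogeneity, PAF = [P(Y=1) − p₀] / P(Y=1).
PAF = (0.080687 − 0.0529) / 0.080687 ≈ 0.3444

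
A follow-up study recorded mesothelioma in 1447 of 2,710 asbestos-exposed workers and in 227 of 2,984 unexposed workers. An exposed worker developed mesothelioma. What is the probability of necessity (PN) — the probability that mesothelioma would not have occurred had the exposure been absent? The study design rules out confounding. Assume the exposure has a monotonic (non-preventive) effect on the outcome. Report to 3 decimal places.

p₁ = P(outcome | exposed) = 1447/2710 = 0.53395
p₀ = P(outcome | unexposed) = 227/2984 = 0.076072
Under exogeneity and monotonicity, PN = (p₁ − p₀) / p₁.
PN = (0.53395 − 0.076072) / 0.53395 = 0.45788 / 0.53395 ≈ 0.8575

PN ≈ 0.858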